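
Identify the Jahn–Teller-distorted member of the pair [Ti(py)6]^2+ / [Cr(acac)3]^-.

[Ti(py)6]^2+: Ligand charges: pyridine is neutral. With an overall charge of +2 the titanium centre must be in the +2 oxidation state. Group 4 minus oxidation state 2 gives a d² configuration. The d² configuration leaves the e_g set evenly filled (or empty) — no strong Jahn–Teller driving force.
[Cr(acac)3]^-: Summing ligand charges against the −1 overall charge gives an oxidation state of +2 for chromium. Group 6 minus oxidation state 2 gives a d⁴ configuration. Acetylacetonate is a weak-field ligand for a first-row metal, so the complex is high-spin. The t₂g³e_g¹ (high-spin) configuration has an unevenly filled e_g set; the Jahn–Teller theorem predicts a tetragonal distortion (typically axial elongation) to lift the degeneracy.

[Cr(acac)3]^-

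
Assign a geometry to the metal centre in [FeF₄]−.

tetrahedral

Each fluoride is −1; balancing the −1 overall charge requires Fe(III).
Group 8 minus oxidation state 3 gives a d⁵ configuration.
Coordination number: 4.
Fluoride is a weak-field ligand.
A high-spin d⁵ ion has zero CFSE in either geometry, so four ligands adopt the sterically favoured tetrahedral geometry.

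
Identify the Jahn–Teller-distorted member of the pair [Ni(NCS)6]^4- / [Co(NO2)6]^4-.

[Co(NO2)6]^4-

[Ni(NCS)6]^4-: Summing ligand charges against the −4 overall charge gives an oxidation state of +2 for nickel. Group 10 minus oxidation state 2 gives a d⁸ configuration. The d⁸ configuration leaves the e_g set evenly filled (or empty) — no strong Jahn–Teller driving force.
[Co(NO2)6]^4-: Each nitro (N-bound nitrite) is −1; balancing the −4 overall charge requires Co(II). Co sits in group 9, so the d-electron count is 9 − 2 = 7. Nitro (N-bound nitrite) is a strong-field ligand (high in the spectrochemical series) for a first-row metal, so the complex is low-spin. The t₂g⁶e_g¹ (low-spin) configuration has an unevenly filled e_g set; the Jahn–Teller theorem predicts a tetragonal distortion (typically axial elongation) to lift the degeneracy.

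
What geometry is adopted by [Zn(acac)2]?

tetrahedral

Each acetylacetonate is −1; balancing the 0 overall charge requires Zn(II).
Zinc is a group-12 element; Zn(II) is therefore d¹⁰.
Counting donor atoms: 2×acetylacetonate (bidentate) → 4 donors. Coordination number = 4.
A d¹⁰ ion has no crystal-field stabilisation preference between square planar and tetrahedral, so four ligands adopt the sterically favoured tetrahedral geometry.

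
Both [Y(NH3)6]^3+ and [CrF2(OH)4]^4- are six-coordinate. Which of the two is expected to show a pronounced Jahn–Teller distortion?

[CrF2(OH)4]^4-

[Y(NH3)6]^3+: Summing ligand charges against the +3 overall charge gives an oxidation state of +3 for yttrium. Y sits in group 3, so the d-electron count is 3 − 3 = 0. The d⁰ configuration leaves the e_g set evenly filled (or empty) — no strong Jahn–Teller driving force.
[CrF2(OH)4]^4-: Ligand charges: each fluoride is −1; each hydroxide is −1. With an overall charge of −4 the chromium centre must be in the +2 oxidation state. Group 6 minus oxidation state 2 gives a d⁴ configuration. Fluoride and hydroxide are weak-field ligands for a first-row metal, so the complex is high-spin. The t₂g³e_g¹ (high-spin) configuration has an unevenly filled e_g set; the Jahn–Teller theorem predicts a tetragonal distortion (typically axial elongation) to lift the degeneracy.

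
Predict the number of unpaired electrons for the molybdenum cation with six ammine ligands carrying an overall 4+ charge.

Summing ligand charges against the +4 overall charge gives an oxidation state of +4 for molybdenum.
Molybdenum is a group-6 element; Mo(IV) is therefore d².
In an octahedral field the d² configuration is t₂g²e_g⁰ (only one arrangement possible), giving 2 unpaired electrons.

2 unpaired electrons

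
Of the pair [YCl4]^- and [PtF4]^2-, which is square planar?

[PtF4]^2-

For [YCl4]^-: Each chloride is −1; balancing the −1 overall charge requires Y(III). Y sits in group 3, so the d-electron count is 3 − 3 = 0. A d⁰ ion has no crystal-field stabilisation preference between square planar and tetrahedral, so four ligands adopt the sterically favoured tetrahedral geometry. → tetrahedral.
For [PtF4]^2-: Ligand charges: each fluoride is −1. With an overall charge of −2 the platinum centre must be in the +2 oxidation state. Group 10 minus oxidation state 2 gives a d⁸ configuration. A 5d d⁸ ion has a large crystal-field splitting; square planar leaves the high-energy d_{x²−y²} orbital empty and maximises CFSE. → square planar.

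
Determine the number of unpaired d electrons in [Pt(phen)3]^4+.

0 unpaired electrons

Summing ligand charges against the +4 overall charge gives an oxidation state of +4 for platinum.
Pt sits in group 10, so the d-electron count is 10 − 4 = 6.
Counting donor atoms: 3×1,10-phenanthroline (bidentate) → 6 donors. Coordination number = 6.
The spin state decides the count: a 5d ion has a large Δₒ and is invariably low-spin.
An octahedral low-spin d⁶ ion is t₂g⁶e_g⁰, giving 0 unpaired electrons.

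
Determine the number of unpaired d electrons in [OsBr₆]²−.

Ligand charges: each bromide is −1. With an overall charge of −2 the osmium centre must be in the +4 oxidation state.
Group 8 minus oxidation state 4 gives a d⁴ configuration.
The spin state decides the count: a 5d ion has a large Δₒ and is invariably low-spin.
An octahedral low-spin d⁴ ion is t₂g⁴e_g⁰, giving 2 unpaired electrons.

2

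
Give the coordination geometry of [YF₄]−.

Ligand charges: each fluoride is −1. With an overall charge of −1 the yttrium centre must be in the +3 oxidation state.
Yttrium is a group-3 element; Y(III) is therefore d⁰.
Coordination number: 4.
A d⁰ ion has no crystal-field stabilisation preference between square planar and tetrahedral, so four ligands adopt the sterically favoured tetrahedral geometry.

tetrahedral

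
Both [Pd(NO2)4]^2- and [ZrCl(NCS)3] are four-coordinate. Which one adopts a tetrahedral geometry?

For [Pd(NO2)4]^2-: Summing ligand charges against the −2 overall charge gives an oxidation state of +2 for palladium. Group 10 minus oxidation state 2 gives a d⁸ configuration. A 4d d⁸ ion has a large crystal-field splitting; square planar leaves the high-energy d_{x²−y²} orbital empty and maximises CFSE. → square planar.
For [ZrCl(NCS)3]: Each chloride is −1; each isothiocyanate is −1; balancing the 0 overall charge requires Zr(IV). Zirconium is a group-4 element; Zr(IV) is therefore d⁰. A d⁰ ion has no crystal-field stabilisation preference between square planar and tetrahedral, so four ligands adopt the sterically favoured tetrahedral geometry. → tetrahedral.

[ZrCl(NCS)3]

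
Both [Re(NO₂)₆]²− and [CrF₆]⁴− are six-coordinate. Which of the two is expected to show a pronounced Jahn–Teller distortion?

[Re(NO₂)₆]²−: Each nitro (N-bound nitrite) is −1; balancing the −2 overall charge requires Re(IV). Group 7 minus oxidation state 4 gives a d³ configuration. The d³ configuration leaves the e_g set evenly filled (or empty) — no strong Jahn–Teller driving force.
[CrF₆]⁴−: Summing ligand charges against the −4 overall charge gives an oxidation state of +2 for chromium. Chromium is a group-6 element; Cr(II) is therefore d⁴. Fluoride is a weak-field ligand for a first-row metal, so the complex is high-spin. The t₂g³e_g¹ (high-spin) configuration has an unevenly filled e_g set; the Jahn–Teller theorem predicts a tetragonal distortion (typically axial elongation) to lift the degeneracy.

[CrF₆]⁴−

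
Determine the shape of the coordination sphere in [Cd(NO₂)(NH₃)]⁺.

linear

Each nitro (N-bound nitrite) is −1; ammonia is neutral; balancing the +1 overall charge requires Cd(II).
Cd sits in group 12, so the d-electron count is 12 − 2 = 10.
With 2 monodentate ligands the coordination number is 2.
A d¹⁰ ion with only two ligands adopts a linear arrangement (sp hybridisation; no CFSE preference).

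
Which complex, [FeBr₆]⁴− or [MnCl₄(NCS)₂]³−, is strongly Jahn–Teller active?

[MnCl₄(NCS)₂]³−

[FeBr₆]⁴−: Ligand charges: each bromide is −1. With an overall charge of −4 the iron centre must be in the +2 oxidation state. Group 8 minus oxidation state 2 gives a d⁶ configuration. Bromide is a weak-field ligand for a first-row metal, so the complex is high-spin. The d⁶ configuration leaves the e_g set evenly filled (or empty) — no strong Jahn–Teller driving force.
[MnCl₄(NCS)₂]³−: Summing ligand charges against the −3 overall charge gives an oxidation state of +3 for manganese. Group 7 minus oxidation state 3 gives a d⁴ configuration. Chloride and isothiocyanate are weak-field ligands for a first-row metal, so the complex is high-spin. The t₂g³e_g¹ (high-spin) configuration has an unevenly filled e_g set; the Jahn–Teller theorem predicts a tetragonal distortion (typically axial elongation) to lift the degeneracy.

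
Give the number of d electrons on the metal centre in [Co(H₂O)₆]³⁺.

d⁶

Water is neutral; balancing the +3 overall charge requires Co(III).
Co sits in group 9, so the d-electron count is 9 − 3 = 6.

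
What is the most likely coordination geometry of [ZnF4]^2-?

Summing ligand charges against the −2 overall charge gives an oxidation state of +2 for zinc.
Zn sits in group 12, so the d-electron count is 12 − 2 = 10.
Coordination number: 4.
A d¹⁰ ion has no crystal-field stabilisation preference between square planar and tetrahedral, so four ligands adopt the sterically favoured tetrahedral geometry.

tetrahedral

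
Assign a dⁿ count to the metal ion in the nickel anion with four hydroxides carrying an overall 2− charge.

Ligand charges: each hydroxide is −1. With an overall charge of −2 the nickel centre must be in the +2 oxidation state.
Nickel is a group-10 element; Ni(II) is therefore d⁸.

d⁸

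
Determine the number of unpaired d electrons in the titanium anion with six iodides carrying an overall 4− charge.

2

Ligand charges: each iodide is −1. With an overall charge of −4 the titanium centre must be in the +2 oxidation state.
Ti sits in group 4, so the d-electron count is 4 − 2 = 2.
In an octahedral field the d² configuration is t₂g²e_g⁰ (only one arrangement possible), giving 2 unpaired electrons.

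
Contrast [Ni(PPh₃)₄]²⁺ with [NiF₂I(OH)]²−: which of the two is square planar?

[Ni(PPh₃)₄]²⁺

For [Ni(PPh₃)₄]²⁺: Triphenylphosphine is neutral; balancing the +2 overall charge requires Ni(II). Group 10 minus oxidation state 2 gives a d⁸ configuration. Triphenylphosphine is a strong-field ligand (high in the spectrochemical series). A 3d d⁸ ion with strong-field ligands gains enough CFSE to favour square planar over tetrahedral. → square planar.
For [NiF₂I(OH)]²−: Each fluoride is −1; each iodide is −1; each hydroxide is −1; balancing the −2 overall charge requires Ni(II). Group 10 minus oxidation state 2 gives a d⁸ configuration. Fluoride, hydroxide, and iodide are weak-field ligands. With weak-field ligands the CFSE gain from square planar is small, so a 3d d⁸ ion takes the sterically preferred tetrahedral geometry. → tetrahedral.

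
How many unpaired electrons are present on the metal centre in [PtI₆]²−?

0 unpaired electrons

Each iodide is −1; balancing the −2 overall charge requires Pt(IV).
Platinum is a group-10 element; Pt(IV) is therefore d⁶.
The spin state decides the count: a 5d ion has a large Δₒ and is invariably low-spin.
An octahedral low-spin d⁶ ion is t₂g⁶e_g⁰, giving 0 unpaired electrons.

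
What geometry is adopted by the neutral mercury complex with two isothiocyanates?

Each isothiocyanate is −1; balancing the 0 overall charge requires Hg(II).
Hg sits in group 12, so the d-electron count is 12 − 2 = 10.
With 2 monodentate ligands the coordination number is 2.
A d¹⁰ ion with only two ligands adopts a linear arrangement (sp hybridisation; no CFSE preference).

linear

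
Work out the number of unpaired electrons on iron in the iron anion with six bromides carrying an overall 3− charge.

Each bromide is −1; balancing the −3 overall charge requires Fe(III).
Group 8 minus oxidation state 3 gives a d⁵ configuration.
The spin state decides the count: Bromide is a weak-field ligand for a first-row metal, so the complex is high-spin.
An octahedral high-spin d⁵ ion is t₂g³e_g², giving 5 unpaired electrons.

5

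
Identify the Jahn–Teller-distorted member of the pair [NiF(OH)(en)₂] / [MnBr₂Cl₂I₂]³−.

[MnBr₂Cl₂I₂]³−

[NiF(OH)(en)₂]: Ligand charges: each fluoride is −1; each hydroxide is −1; ethylenediamine is neutral. With an overall charge of 0 the nickel centre must be in the +2 oxidation state. Nickel is a group-10 element; Ni(II) is therefore d⁸. The d⁸ configuration leaves the e_g set evenly filled (or empty) — no strong Jahn–Teller driving force.
[MnBr₂Cl₂I₂]³−: Each bromide is −1; each chloride is −1; each iodide is −1; balancing the −3 overall charge requires Mn(III). Group 7 minus oxidation state 3 gives a d⁴ configuration. Bromide, chloride, and iodide are weak-field ligands for a first-row metal, so the complex is high-spin. The t₂g³e_g¹ (high-spin) configuration has an unevenly filled e_g set; the Jahn–Teller theorem predicts a tetragonal distortion (typically axial elongation) to lift the degeneracy.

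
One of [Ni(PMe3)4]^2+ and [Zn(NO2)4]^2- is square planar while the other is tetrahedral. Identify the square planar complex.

[Ni(PMe3)4]^2+

For [Ni(PMe3)4]^2+: Summing ligand charges against the +2 overall charge gives an oxidation state of +2 for nickel. Nickel is a group-10 element; Ni(II) is therefore d⁸. Trimethylphosphine is a strong-field ligand (high in the spectrochemical series). A 3d d⁸ ion with strong-field ligands gains enough CFSE to favour square planar over tetrahedral. → square planar.
For [Zn(NO2)4]^2-: Each nitro (N-bound nitrite) is −1; balancing the −2 overall charge requires Zn(II). Group 12 minus oxidation state 2 gives a d¹⁰ configuration. A d¹⁰ ion has no crystal-field stabilisation preference between square planar and tetrahedral, so four ligands adopt the sterically favoured tetrahedral geometry. → tetrahedral.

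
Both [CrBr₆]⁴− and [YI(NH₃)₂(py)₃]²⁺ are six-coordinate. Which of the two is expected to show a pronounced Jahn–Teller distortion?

[CrBr₆]⁴−: Summing ligand charges against the −4 overall charge gives an oxidation state of +2 for chromium. Group 6 minus oxidation state 2 gives a d⁴ configuration. Bromide is a weak-field ligand for a first-row metal, so the complex is high-spin. The t₂g³e_g¹ (high-spin) configuration has an unevenly filled e_g set; the Jahn–Teller theorem predicts a tetragonal distortion (typically axial elongation) to lift the degeneracy.
[YI(NH₃)₂(py)₃]²⁺: Each iodide is −1; ammonia is neutral; pyridine is neutral; balancing the +2 overall charge requires Y(III). Yttrium is a group-3 element; Y(III) is therefore d⁰. The d⁰ configuration leaves the e_g set evenly filled (or empty) — no strong Jahn–Teller driving force.

[CrBr₆]⁴−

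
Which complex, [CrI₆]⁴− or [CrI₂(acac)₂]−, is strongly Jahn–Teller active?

[CrI₆]⁴−

[CrI₆]⁴−: Summing ligand charges against the −4 overall charge gives an oxidation state of +2 for chromium. Chromium is a group-6 element; Cr(II) is therefore d⁴. Iodide is a weak-field ligand for a first-row metal, so the complex is high-spin. The t₂g³e_g¹ (high-spin) configuration has an unevenly filled e_g set; the Jahn–Teller theorem predicts a tetragonal distortion (typically axial elongation) to lift the degeneracy.
[CrI₂(acac)₂]−: Ligand charges: each iodide is −1; each acetylacetonate is −1. With an overall charge of −1 the chromium centre must be in the +3 oxidation state. Chromium is a group-6 element; Cr(III) is therefore d³. The d³ configuration leaves the e_g set evenly filled (or empty) — no strong Jahn–Teller driving force.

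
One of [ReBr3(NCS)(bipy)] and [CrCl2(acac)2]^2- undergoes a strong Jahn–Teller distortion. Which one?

[ReBr3(NCS)(bipy)]: Each bromide is −1; each isothiocyanate is −1; 2,2′-bipyridine is neutral; balancing the 0 overall charge requires Re(IV). Group 7 minus oxidation state 4 gives a d³ configuration. The d³ configuration leaves the e_g set evenly filled (or empty) — no strong Jahn–Teller driving force.
[CrCl2(acac)2]^2-: Summing ligand charges against the −2 overall charge gives an oxidation state of +2 for chromium. Cr sits in group 6, so the d-electron count is 6 − 2 = 4. Acetylacetonate and chloride are weak-field ligands for a first-row metal, so the complex is high-spin. The t₂g³e_g¹ (high-spin) configuration has an unevenly filled e_g set; the Jahn–Teller theorem predicts a tetragonal distortion (typically axial elongation) to lift the degeneracy.

[CrCl2(acac)2]^2-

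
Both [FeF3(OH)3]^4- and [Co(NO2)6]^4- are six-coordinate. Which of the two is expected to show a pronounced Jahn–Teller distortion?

[FeF3(OH)3]^4-: Each fluoride is −1; each hydroxide is −1; balancing the −4 overall charge requires Fe(II). Iron is a group-8 element; Fe(II) is therefore d⁶. Fluoride and hydroxide are weak-field ligands for a first-row metal, so the complex is high-spin. The d⁶ configuration leaves the e_g set evenly filled (or empty) — no strong Jahn–Teller driving force.
[Co(NO2)6]^4-: Summing ligand charges against the −4 overall charge gives an oxidation state of +2 for cobalt. Co sits in group 9, so the d-electron count is 9 − 2 = 7. Nitro (N-bound nitrite) is a strong-field ligand (high in the spectrochemical series) for a first-row metal, so the complex is low-spin. The t₂g⁶e_g¹ (low-spin) configuration has an unevenly filled e_g set; the Jahn–Teller theorem predicts a tetragonal distortion (typically axial elongation) to lift the degeneracy.

[Co(NO2)6]^4-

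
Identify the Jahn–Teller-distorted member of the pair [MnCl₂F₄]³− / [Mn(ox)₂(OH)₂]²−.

[MnCl₂F₄]³−: Each chloride is −1; each fluoride is −1; balancing the −3 overall charge requires Mn(III). Manganese is a group-7 element; Mn(III) is therefore d⁴. Chloride and fluoride are weak-field ligands for a first-row metal, so the complex is high-spin. The t₂g³e_g¹ (high-spin) configuration has an unevenly filled e_g set; the Jahn–Teller theorem predicts a tetragonal distortion (typically axial elongation) to lift the degeneracy.
[Mn(ox)₂(OH)₂]²−: Summing ligand charges against the −2 overall charge gives an oxidation state of +4 for manganese. Group 7 minus oxidation state 4 gives a d³ configuration. The d³ configuration leaves the e_g set evenly filled (or empty) — no strong Jahn–Teller driving force.

[MnCl₂F₄]³−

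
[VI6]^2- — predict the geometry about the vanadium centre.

octahedral

Ligand charges: each iodide is −1. With an overall charge of −2 the vanadium centre must be in the +4 oxidation state.
Group 5 minus oxidation state 4 gives a d¹ configuration.
Coordination number: 6.
Six donors around a single metal centre give an octahedral coordination sphere.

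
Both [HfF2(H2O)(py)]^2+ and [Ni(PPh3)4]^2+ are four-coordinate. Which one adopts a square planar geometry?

For [HfF2(H2O)(py)]^2+: Each fluoride is −1; water is neutral; pyridine is neutral; balancing the +2 overall charge requires Hf(IV). Hf sits in group 4, so the d-electron count is 4 − 4 = 0. A d⁰ ion has no crystal-field stabilisation preference between square planar and tetrahedral, so four ligands adopt the sterically favoured tetrahedral geometry. → tetrahedral.
For [Ni(PPh3)4]^2+: Summing ligand charges against the +2 overall charge gives an oxidation state of +2 for nickel. Ni sits in group 10, so the d-electron count is 10 − 2 = 8. Triphenylphosphine is a strong-field ligand (high in the spectrochemical series). A 3d d⁸ ion with strong-field ligands gains enough CFSE to favour square planar over tetrahedral. → square planar.

[Ni(PPh3)4]^2+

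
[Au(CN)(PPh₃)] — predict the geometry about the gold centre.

linear

Ligand charges: each cyanide is −1; triphenylphosphine is neutral. With an overall charge of 0 the gold centre must be in the +1 oxidation state.
Au sits in group 11, so the d-electron count is 11 − 1 = 10.
Coordination number: 2.
A d¹⁰ ion with only two ligands adopts a linear arrangement (sp hybridisation; no CFSE preference).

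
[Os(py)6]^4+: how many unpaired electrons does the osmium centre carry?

Ligand charges: pyridine is neutral. With an overall charge of +4 the osmium centre must be in the +4 oxidation state.
Os sits in group 8, so the d-electron count is 8 − 4 = 4.
The spin state decides the count: a 5d ion has a large Δₒ and is invariably low-spin.
An octahedral low-spin d⁴ ion is t₂g⁴e_g⁰, giving 2 unpaired electrons.

2 unpaired electrons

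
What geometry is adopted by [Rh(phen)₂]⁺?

1,10-phenanthroline is neutral; balancing the +1 overall charge requires Rh(I).
Rh sits in group 9, so the d-electron count is 9 − 1 = 8.
Counting donor atoms: 2×1,10-phenanthroline (bidentate) → 4 donors. Coordination number = 4.
A 4d d⁸ ion has a large crystal-field splitting; square planar leaves the high-energy d_{x²−y²} orbital empty and maximises CFSE.

square planar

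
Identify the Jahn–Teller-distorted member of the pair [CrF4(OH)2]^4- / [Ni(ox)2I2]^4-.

[CrF4(OH)2]^4-: Summing ligand charges against the −4 overall charge gives an oxidation state of +2 for chromium. Cr sits in group 6, so the d-electron count is 6 − 2 = 4. Fluoride and hydroxide are weak-field ligands for a first-row metal, so the complex is high-spin. The t₂g³e_g¹ (high-spin) configuration has an unevenly filled e_g set; the Jahn–Teller theorem predicts a tetragonal distortion (typically axial elongation) to lift the degeneracy.
[Ni(ox)2I2]^4-: Summing ligand charges against the −4 overall charge gives an oxidation state of +2 for nickel. Nickel is a group-10 element; Ni(II) is therefore d⁸. The d⁸ configuration leaves the e_g set evenly filled (or empty) — no strong Jahn–Teller driving force.

[CrF4(OH)2]^4-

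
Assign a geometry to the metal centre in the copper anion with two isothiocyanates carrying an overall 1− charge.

Summing ligand charges against the −1 overall charge gives an oxidation state of +1 for copper.
Copper is a group-11 element; Cu(I) is therefore d¹⁰.
Coordination number: 2.
A d¹⁰ ion with only two ligands adopts a linear arrangement (sp hybridisation; no CFSE preference).

linear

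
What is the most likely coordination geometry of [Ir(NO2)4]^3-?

Summing ligand charges against the −3 overall charge gives an oxidation state of +1 for iridium.
Iridium is a group-9 element; Ir(I) is therefore d⁸.
With 4 monodentate ligands the coordination number is 4.
A 5d d⁸ ion has a large crystal-field splitting; square planar leaves the high-energy d_{x²−y²} orbital empty and maximises CFSE.

square planar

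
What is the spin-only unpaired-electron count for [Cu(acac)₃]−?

Ligand charges: each acetylacetonate is −1. With an overall charge of −1 the copper centre must be in the +2 oxidation state.
Cu sits in group 11, so the d-electron count is 11 − 2 = 9.
Counting donor atoms: 3×acetylacetonate (bidentate) → 6 donors. Coordination number = 6.
In an octahedral field the d⁹ configuration is t₂g⁶e_g³ (only one arrangement possible), giving 1 unpaired electron.

1 unpaired electron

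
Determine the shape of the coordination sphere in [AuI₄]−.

Ligand charges: each iodide is −1. With an overall charge of −1 the gold centre must be in the +3 oxidation state.
Au sits in group 11, so the d-electron count is 11 − 3 = 8.
Coordination number: 4.
A 5d d⁸ ion has a large crystal-field splitting; square planar leaves the high-energy d_{x²−y²} orbital empty and maximises CFSE.

square planar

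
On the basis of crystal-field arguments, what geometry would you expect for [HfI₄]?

tetrahedral

Summing ligand charges against the 0 overall charge gives an oxidation state of +4 for hafnium.
Group 4 minus oxidation state 4 gives a d⁰ configuration.
With 4 monodentate ligands the coordination number is 4.
A d⁰ ion has no crystal-field stabilisation preference between square planar and tetrahedral, so four ligands adopt the sterically favoured tetrahedral geometry.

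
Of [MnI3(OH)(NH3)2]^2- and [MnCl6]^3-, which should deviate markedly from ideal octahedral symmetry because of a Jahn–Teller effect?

[MnCl6]^3-

[MnI3(OH)(NH3)2]^2-: Ligand charges: each iodide is −1; each hydroxide is −1; ammonia is neutral. With an overall charge of −2 the manganese centre must be in the +2 oxidation state. Manganese is a group-7 element; Mn(II) is therefore d⁵. Hydroxide and iodide are weak-field ligands for a first-row metal, so the complex is high-spin. The d⁵ configuration leaves the e_g set evenly filled (or empty) — no strong Jahn–Teller driving force.
[MnCl6]^3-: Summing ligand charges against the −3 overall charge gives an oxidation state of +3 for manganese. Manganese is a group-7 element; Mn(III) is therefore d⁴. Chloride is a weak-field ligand for a first-row metal, so the complex is high-spin. The t₂g³e_g¹ (high-spin) configuration has an unevenly filled e_g set; the Jahn–Teller theorem predicts a tetragonal distortion (typically axial elongation) to lift the degeneracy.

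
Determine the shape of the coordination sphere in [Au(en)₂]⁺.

tetrahedral

Summing ligand charges against the +1 overall charge gives an oxidation state of +1 for gold.
Group 11 minus oxidation state 1 gives a d¹⁰ configuration.
Counting donor atoms: 2×ethylenediamine (bidentate) → 4 donors. Coordination number = 4.
A d¹⁰ ion has no crystal-field stabilisation preference between square planar and tetrahedral, so four ligands adopt the sterically favoured tetrahedral geometry.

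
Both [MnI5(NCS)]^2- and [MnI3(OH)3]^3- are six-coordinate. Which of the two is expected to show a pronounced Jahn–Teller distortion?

[MnI5(NCS)]^2-: Summing ligand charges against the −2 overall charge gives an oxidation state of +4 for manganese. Mn sits in group 7, so the d-electron count is 7 − 4 = 3. The d³ configuration leaves the e_g set evenly filled (or empty) — no strong Jahn–Teller driving force.
[MnI3(OH)3]^3-: Each iodide is −1; each hydroxide is −1; balancing the −3 overall charge requires Mn(III). Group 7 minus oxidation state 3 gives a d⁴ configuration. Hydroxide and iodide are weak-field ligands for a first-row metal, so the complex is high-spin. The t₂g³e_g¹ (high-spin) configuration has an unevenly filled e_g set; the Jahn–Teller theorem predicts a tetragonal distortion (typically axial elongation) to lift the degeneracy.

[MnI3(OH)3]^3-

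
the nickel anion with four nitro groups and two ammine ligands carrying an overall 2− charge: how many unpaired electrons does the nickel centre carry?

Ligand charges: each nitro (N-bound nitrite) is −1; ammonia is neutral. With an overall charge of −2 the nickel centre must be in the +2 oxidation state.
Group 10 minus oxidation state 2 gives a d⁸ configuration.
In an octahedral field the d⁸ configuration is t₂g⁶e_g² (only one arrangement possible), giving 2 unpaired electrons.

2 unpaired electrons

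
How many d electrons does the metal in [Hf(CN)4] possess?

Ligand charges: each cyanide is −1. With an overall charge of 0 the hafnium centre must be in the +4 oxidation state.
Hafnium is a group-4 element; Hf(IV) is therefore d⁰.

d⁰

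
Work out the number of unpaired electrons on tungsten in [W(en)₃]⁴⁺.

Ethylenediamine is neutral; balancing the +4 overall charge requires W(IV).
Group 6 minus oxidation state 4 gives a d² configuration.
Counting donor atoms: 3×ethylenediamine (bidentate) → 6 donors. Coordination number = 6.
In an octahedral field the d² configuration is t₂g²e_g⁰ (only one arrangement possible), giving 2 unpaired electrons.

2 unpaired electrons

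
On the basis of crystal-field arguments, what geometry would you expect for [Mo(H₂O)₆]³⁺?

octahedral

Summing ligand charges against the +3 overall charge gives an oxidation state of +3 for molybdenum.
Molybdenum is a group-6 element; Mo(III) is therefore d³.
With 6 monodentate ligands the coordination number is 6.
Six donors around a single metal centre give an octahedral coordination sphere.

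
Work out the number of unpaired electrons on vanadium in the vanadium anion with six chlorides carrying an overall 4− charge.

Each chloride is −1; balancing the −4 overall charge requires V(II).
Group 5 minus oxidation state 2 gives a d³ configuration.
In an octahedral field the d³ configuration is t₂g³e_g⁰ (only one arrangement possible), giving 3 unpaired electrons.

3 unpaired electrons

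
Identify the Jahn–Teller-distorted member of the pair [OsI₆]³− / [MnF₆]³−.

[OsI₆]³−: Each iodide is −1; balancing the −3 overall charge requires Os(III). Group 8 minus oxidation state 3 gives a d⁵ configuration. A 5d ion has a large Δₒ and is invariably low-spin. The d⁵ configuration leaves the e_g set evenly filled (or empty) — no strong Jahn–Teller driving force.
[MnF₆]³−: Ligand charges: each fluoride is −1. With an overall charge of −3 the manganese centre must be in the +3 oxidation state. Group 7 minus oxidation state 3 gives a d⁴ configuration. Fluoride is a weak-field ligand for a first-row metal, so the complex is high-spin. The t₂g³e_g¹ (high-spin) configuration has an unevenly filled e_g set; the Jahn–Teller theorem predicts a tetragonal distortion (typically axial elongation) to lift the degeneracy.

[MnF₆]³−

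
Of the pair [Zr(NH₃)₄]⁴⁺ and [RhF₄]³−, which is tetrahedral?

For [Zr(NH₃)₄]⁴⁺: Ammonia is neutral; balancing the +4 overall charge requires Zr(IV). Zr sits in group 4, so the d-electron count is 4 − 4 = 0. A d⁰ ion has no crystal-field stabilisation preference between square planar and tetrahedral, so four ligands adopt the sterically favoured tetrahedral geometry. → tetrahedral.
For [RhF₄]³−: Summing ligand charges against the −3 overall charge gives an oxidation state of +1 for rhodium. Rhodium is a group-9 element; Rh(I) is therefore d⁸. A 4d d⁸ ion has a large crystal-field splitting; square planar leaves the high-energy d_{x²−y²} orbital empty and maximises CFSE. → square planar.

[Zr(NH₃)₄]⁴⁺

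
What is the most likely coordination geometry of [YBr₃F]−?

tetrahedral

Each bromide is −1; each fluoride is −1; balancing the −1 overall charge requires Y(III).
Yttrium is a group-3 element; Y(III) is therefore d⁰.
With 4 monodentate ligands the coordination number is 4.
A d⁰ ion has no crystal-field stabilisation preference between square planar and tetrahedral, so four ligands adopt the sterically favoured tetrahedral geometry.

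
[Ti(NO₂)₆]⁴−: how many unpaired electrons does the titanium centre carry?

Each nitro (N-bound nitrite) is −1; balancing the −4 overall charge requires Ti(II).
Ti sits in group 4, so the d-electron count is 4 − 2 = 2.
In an octahedral field the d² configuration is t₂g²e_g⁰ (only one arrangement possible), giving 2 unpaired electrons.

2 unpaired electrons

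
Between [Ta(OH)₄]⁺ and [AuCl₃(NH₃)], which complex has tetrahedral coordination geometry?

For [Ta(OH)₄]⁺: Each hydroxide is −1; balancing the +1 overall charge requires Ta(V). Tantalum is a group-5 element; Ta(V) is therefore d⁰. A d⁰ ion has no crystal-field stabilisation preference between square planar and tetrahedral, so four ligands adopt the sterically favoured tetrahedral geometry. → tetrahedral.
For [AuCl₃(NH₃)]: Ligand charges: each chloride is −1; ammonia is neutral. With an overall charge of 0 the gold centre must be in the +3 oxidation state. Au sits in group 11, so the d-electron count is 11 − 3 = 8. A 5d d⁸ ion has a large crystal-field splitting; square planar leaves the high-energy d_{x²−y²} orbital empty and maximises CFSE. → square planar.

[Ta(OH)₄]⁺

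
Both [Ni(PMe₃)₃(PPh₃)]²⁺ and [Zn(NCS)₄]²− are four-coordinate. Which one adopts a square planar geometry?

For [Ni(PMe₃)₃(PPh₃)]²⁺: Trimethylphosphine is neutral; triphenylphosphine is neutral; balancing the +2 overall charge requires Ni(II). Group 10 minus oxidation state 2 gives a d⁸ configuration. Trimethylphosphine and triphenylphosphine are strong-field ligands (high in the spectrochemical series). A 3d d⁸ ion with strong-field ligands gains enough CFSE to favour square planar over tetrahedral. → square planar.
For [Zn(NCS)₄]²−: Summing ligand charges against the −2 overall charge gives an oxidation state of +2 for zinc. Zn sits in group 12, so the d-electron count is 12 − 2 = 10. A d¹⁰ ion has no crystal-field stabilisation preference between square planar and tetrahedral, so four ligands adopt the sterically favoured tetrahedral geometry. → tetrahedral.

[Ni(PMe₃)₃(PPh₃)]²⁺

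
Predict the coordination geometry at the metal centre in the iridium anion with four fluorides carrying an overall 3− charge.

square planar

Summing ligand charges against the −3 overall charge gives an oxidation state of +1 for iridium.
Ir sits in group 9, so the d-electron count is 9 − 1 = 8.
Coordination number: 4.
A 5d d⁸ ion has a large crystal-field splitting; square planar leaves the high-energy d_{x²−y²} orbital empty and maximises CFSE.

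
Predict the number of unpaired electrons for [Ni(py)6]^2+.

2 unpaired electrons

Pyridine is neutral; balancing the +2 overall charge requires Ni(II).
Group 10 minus oxidation state 2 gives a d⁸ configuration.
In an octahedral field the d⁸ configuration is t₂g⁶e_g² (only one arrangement possible), giving 2 unpaired electrons.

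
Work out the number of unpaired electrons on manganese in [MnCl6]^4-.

5 unpaired electrons

Each chloride is −1; balancing the −4 overall charge requires Mn(II).
Manganese is a group-7 element; Mn(II) is therefore d⁵.
The spin state decides the count: Chloride is a weak-field ligand for a first-row metal, so the complex is high-spin.
An octahedral high-spin d⁵ ion is t₂g³e_g², giving 5 unpaired electrons.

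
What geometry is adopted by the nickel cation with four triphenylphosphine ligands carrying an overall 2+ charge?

Triphenylphosphine is neutral; balancing the +2 overall charge requires Ni(II).
Ni sits in group 10, so the d-electron count is 10 − 2 = 8.
With 4 monodentate ligands the coordination number is 4.
Triphenylphosphine is a strong-field ligand (high in the spectrochemical series).
A 3d d⁸ ion with strong-field ligands gains enough CFSE to favour square planar over tetrahedral.

square planar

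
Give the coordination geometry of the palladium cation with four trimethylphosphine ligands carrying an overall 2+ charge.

Trimethylphosphine is neutral; balancing the +2 overall charge requires Pd(II).
Pd sits in group 10, so the d-electron count is 10 − 2 = 8.
Coordination number: 4.
A 4d d⁸ ion has a large crystal-field splitting; square planar leaves the high-energy d_{x²−y²} orbital empty and maximises CFSE.

square planar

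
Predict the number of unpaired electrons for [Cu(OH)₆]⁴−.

1 unpaired electron

Summing ligand charges against the −4 overall charge gives an oxidation state of +2 for copper.
Cu sits in group 11, so the d-electron count is 11 − 2 = 9.
In an octahedral field the d⁹ configuration is t₂g⁶e_g³ (only one arrangement possible), giving 1 unpaired electron.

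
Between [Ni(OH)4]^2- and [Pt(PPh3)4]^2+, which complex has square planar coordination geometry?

For [Ni(OH)4]^2-: Summing ligand charges against the −2 overall charge gives an oxidation state of +2 for nickel. Group 10 minus oxidation state 2 gives a d⁸ configuration. Hydroxide is a weak-field ligand. With weak-field ligands the CFSE gain from square planar is small, so a 3d d⁸ ion takes the sterically preferred tetrahedral geometry. → tetrahedral.
For [Pt(PPh3)4]^2+: Summing ligand charges against the +2 overall charge gives an oxidation state of +2 for platinum. Platinum is a group-10 element; Pt(II) is therefore d⁸. A 5d d⁸ ion has a large crystal-field splitting; square planar leaves the high-energy d_{x²−y²} orbital empty and maximises CFSE. → square planar.

[Pt(PPh3)4]^2+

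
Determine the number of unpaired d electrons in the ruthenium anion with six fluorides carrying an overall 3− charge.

Ligand charges: each fluoride is −1. With an overall charge of −3 the ruthenium centre must be in the +3 oxidation state.
Ru sits in group 8, so the d-electron count is 8 − 3 = 5.
The spin state decides the count: a 4d ion has a large Δₒ and is invariably low-spin.
An octahedral low-spin d⁵ ion is t₂g⁵e_g⁰, giving 1 unpaired electron.

1 unpaired electron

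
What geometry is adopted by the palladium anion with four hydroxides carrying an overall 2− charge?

square planar

Summing ligand charges against the −2 overall charge gives an oxidation state of +2 for palladium.
Pd sits in group 10, so the d-electron count is 10 − 2 = 8.
Coordination number: 4.
A 4d d⁸ ion has a large crystal-field splitting; square planar leaves the high-energy d_{x²−y²} orbital empty and maximises CFSE.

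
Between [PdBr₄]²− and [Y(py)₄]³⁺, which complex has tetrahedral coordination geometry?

For [PdBr₄]²−: Summing ligand charges against the −2 overall charge gives an oxidation state of +2 for palladium. Palladium is a group-10 element; Pd(II) is therefore d⁸. A 4d d⁸ ion has a large crystal-field splitting; square planar leaves the high-energy d_{x²−y²} orbital empty and maximises CFSE. → square planar.
For [Y(py)₄]³⁺: Summing ligand charges against the +3 overall charge gives an oxidation state of +3 for yttrium. Y sits in group 3, so the d-electron count is 3 − 3 = 0. A d⁰ ion has no crystal-field stabilisation preference between square planar and tetrahedral, so four ligands adopt the sterically favoured tetrahedral geometry. → tetrahedral.

[Y(py)₄]³⁺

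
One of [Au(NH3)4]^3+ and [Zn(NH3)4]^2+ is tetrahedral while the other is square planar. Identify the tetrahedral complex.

For [Au(NH3)4]^3+: Summing ligand charges against the +3 overall charge gives an oxidation state of +3 for gold. Au sits in group 11, so the d-electron count is 11 − 3 = 8. A 5d d⁸ ion has a large crystal-field splitting; square planar leaves the high-energy d_{x²−y²} orbital empty and maximises CFSE. → square planar.
For [Zn(NH3)4]^2+: Ligand charges: ammonia is neutral. With an overall charge of +2 the zinc centre must be in the +2 oxidation state. Zinc is a group-12 element; Zn(II) is therefore d¹⁰. A d¹⁰ ion has no crystal-field stabilisation preference between square planar and tetrahedral, so four ligands adopt the sterically favoured tetrahedral geometry. → tetrahedral.

[Zn(NH3)4]^2+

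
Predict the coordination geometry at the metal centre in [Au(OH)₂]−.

linear

Ligand charges: each hydroxide is −1. With an overall charge of −1 the gold centre must be in the +1 oxidation state.
Group 11 minus oxidation state 1 gives a d¹⁰ configuration.
With 2 monodentate ligands the coordination number is 2.
A d¹⁰ ion with only two ligands adopts a linear arrangement (sp hybridisation; no CFSE preference).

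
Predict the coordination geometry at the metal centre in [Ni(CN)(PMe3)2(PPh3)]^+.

Summing ligand charges against the +1 overall charge gives an oxidation state of +2 for nickel.
Nickel is a group-10 element; Ni(II) is therefore d⁸.
With 4 monodentate ligands the coordination number is 4.
Cyanide, trimethylphosphine, and triphenylphosphine are strong-field ligands (high in the spectrochemical series).
A 3d d⁸ ion with strong-field ligands gains enough CFSE to favour square planar over tetrahedral.

square planar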